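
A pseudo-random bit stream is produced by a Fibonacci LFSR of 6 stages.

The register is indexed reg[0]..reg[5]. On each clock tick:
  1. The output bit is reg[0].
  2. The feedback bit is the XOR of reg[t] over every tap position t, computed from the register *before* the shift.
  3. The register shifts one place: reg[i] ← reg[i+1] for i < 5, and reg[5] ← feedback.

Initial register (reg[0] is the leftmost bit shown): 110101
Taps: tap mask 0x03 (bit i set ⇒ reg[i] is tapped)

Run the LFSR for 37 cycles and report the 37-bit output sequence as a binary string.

step | reg (before) | out | fb
   0 | 110101 | 1 | 0
   1 | 101010 | 1 | 1
   2 | 010101 | 0 | 1
   3 | 101011 | 1 | 1
   4 | 010111 | 0 | 1
   5 | 101111 | 1 | 1
   6 | 011111 | 0 | 1
   7 | 111111 | 1 | 0
   8 | 111110 | 1 | 0
   9 | 111100 | 1 | 0
  10 | 111000 | 1 | 0
  11 | 110000 | 1 | 0
  12 | 100000 | 1 | 1
  13 | 000001 | 0 | 0
  14 | 000010 | 0 | 0
  15 | 000100 | 0 | 0
  16 | 001000 | 0 | 0
  17 | 010000 | 0 | 1
  18 | 100001 | 1 | 1
  19 | 000011 | 0 | 0
  20 | 000110 | 0 | 0
  21 | 001100 | 0 | 0
  22 | 011000 | 0 | 1
  23 | 110001 | 1 | 0
  24 | 100010 | 1 | 1
  25 | 000101 | 0 | 0
  26 | 001010 | 0 | 0
  27 | 010100 | 0 | 1
  28 | 101001 | 1 | 1
  29 | 010011 | 0 | 1
  30 | 100111 | 1 | 1
  31 | 001111 | 0 | 0
  32 | 011110 | 0 | 1
  33 | 111101 | 1 | 0
  34 | 111010 | 1 | 0
  35 | 110100 | 1 | 0
  36 | 101000 | 1 | 1

1101010111111000001000011000101001111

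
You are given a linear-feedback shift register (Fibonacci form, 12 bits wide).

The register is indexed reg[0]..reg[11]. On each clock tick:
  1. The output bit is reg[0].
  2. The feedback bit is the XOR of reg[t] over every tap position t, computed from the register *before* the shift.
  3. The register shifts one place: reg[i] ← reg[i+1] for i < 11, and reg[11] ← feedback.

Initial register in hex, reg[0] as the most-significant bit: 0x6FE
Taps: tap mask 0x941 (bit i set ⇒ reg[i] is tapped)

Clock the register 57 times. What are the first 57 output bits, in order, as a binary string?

tick  register→output (feedback)
  0  011011111110→0 (0)
  1  110111111100→1 (1)
  2  101111111001→1 (0)
  3  011111110010→0 (1)
  4  111111100101→1 (1)
  5  111111001011→1 (1)
  6  111110010111→1 (0)
  7  111100101110→1 (1)
  8  111001011101→1 (1)
  9  110010111011→1 (0)
 10  100101110110→1 (0)
 11  001011101100→0 (0)
 12  010111011000→0 (1)
 13  101110110001→1 (1)
 14  011101100011→0 (0)
 15  111011000110→1 (1)
 16  110110001101→1 (1)
 17  101100011011→1 (1)
 18  011000110111→0 (0)
 19  110001101110→1 (1)
 20  100011011101→1 (1)
 21  000110111011→0 (1)
 22  001101110111→0 (0)
 23  011011101110→0 (0)
 24  110111011100→1 (0)
 25  101110111000→1 (1)
 26  011101110001→0 (0)
 27  111011100010→1 (0)
 28  110111000100→1 (1)
 29  101110001001→1 (1)
 30  011100010011→0 (1)
 31  111000100111→1 (1)
 32  110001001111→1 (1)
 33  100010011111→1 (1)
 34  000100111111→0 (1)
 35  001001111111→0 (1)
 36  010011111111→0 (1)
 37  100111111111→1 (0)
 38  001111111110→0 (0)
 39  011111111100→0 (0)
 40  111111111000→1 (1)
 41  111111110001→1 (1)
 42  111111100011→1 (1)
 43  111111000111→1 (0)
 44  111110001110→1 (0)
 45  111100011100→1 (0)
 46  111000111000→1 (1)
 47  110001110001→1 (1)
 48  100011100011→1 (1)
 49  000111000111→0 (1)
 50  001110001111→0 (0)
 51  011100011110→0 (1)
 52  111000111101→1 (0)
 53  110001111010→1 (1)
 54  100011110101→1 (1)
 55  000111101011→0 (1)
 56  001111010111→0 (1)

011011111110010111011000110111011100010011111111100011100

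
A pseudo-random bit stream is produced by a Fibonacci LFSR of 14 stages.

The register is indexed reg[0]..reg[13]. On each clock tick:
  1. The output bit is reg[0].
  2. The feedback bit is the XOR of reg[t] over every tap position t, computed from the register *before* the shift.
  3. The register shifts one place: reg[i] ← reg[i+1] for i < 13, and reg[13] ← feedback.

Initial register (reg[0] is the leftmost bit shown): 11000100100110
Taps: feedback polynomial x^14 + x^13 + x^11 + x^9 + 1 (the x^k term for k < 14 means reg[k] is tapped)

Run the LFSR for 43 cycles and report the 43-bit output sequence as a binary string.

tick  register→output (feedback)
  0  11000100100110→1 (0)
  1  10001001001100→1 (0)
  2  00010010011000→0 (1)
  3  00100100110001→0 (0)
  4  01001001100010→0 (0)
  5  10010011000100→1 (0)
  6  00100110001000→0 (0)
  7  01001100010000→0 (1)
  8  10011000100001→1 (0)
  9  00110001000010→0 (0)
 10  01100010000100→0 (1)
 11  11000100001001→1 (0)
 12  10001000010010→1 (0)
 13  00010000100100→0 (1)
 14  00100001001001→0 (1)
 15  01000010010011→0 (0)
 16  10000100100110→1 (0)
 17  00001001001100→0 (1)
 18  00010010011001→0 (0)
 19  00100100110010→0 (1)
 20  01001001100101→0 (0)
 21  10010011001010→1 (1)
 22  00100110010101→0 (1)
 23  01001100101011→0 (1)
 24  10011001010111→1 (0)
 25  00110010101110→0 (1)
 26  01100101011101→0 (1)
 27  11001010111011→1 (1)
 28  10010101110111→1 (0)
 29  00101011101110→0 (1)
 30  01010111011101→0 (1)
 31  10101110111011→1 (1)
 32  01011101110111→0 (1)
 33  10111011101111→1 (1)
 34  01110111011111→0 (1)
 35  11101110111111→1 (0)
 36  11011101111110→1 (1)
 37  10111011111101→1 (0)
 38  01110111111010→0 (1)
 39  11101111110101→1 (0)
 40  11011111101010→1 (1)
 41  10111111010101→1 (0)
 42  01111110101010→0 (0)

1100010010011000100001001001100101011101110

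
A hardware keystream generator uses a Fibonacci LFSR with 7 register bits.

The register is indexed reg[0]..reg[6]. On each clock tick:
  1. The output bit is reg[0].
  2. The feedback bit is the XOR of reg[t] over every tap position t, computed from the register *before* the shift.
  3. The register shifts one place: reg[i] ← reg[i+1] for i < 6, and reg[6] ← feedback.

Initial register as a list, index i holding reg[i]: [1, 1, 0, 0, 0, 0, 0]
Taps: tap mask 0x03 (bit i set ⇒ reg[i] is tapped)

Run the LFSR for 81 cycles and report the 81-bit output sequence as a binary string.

110000001000001100001010001111001000101100111010100111110100001110001001001101101

tick  register→output (feedback)
  0  1100000→1 (0)
  1  1000000→1 (1)
  2  0000001→0 (0)
  3  0000010→0 (0)
  4  0000100→0 (0)
  5  0001000→0 (0)
  6  0010000→0 (0)
  7  0100000→0 (1)
  8  1000001→1 (1)
  9  0000011→0 (0)
 10  0000110→0 (0)
 11  0001100→0 (0)
 12  0011000→0 (0)
 13  0110000→0 (1)
 14  1100001→1 (0)
 15  1000010→1 (1)
 16  0000101→0 (0)
 17  0001010→0 (0)
 18  0010100→0 (0)
 19  0101000→0 (1)
 20  1010001→1 (1)
 21  0100011→0 (1)
 22  1000111→1 (1)
 23  0001111→0 (0)
 24  0011110→0 (0)
 25  0111100→0 (1)
 26  1111001→1 (0)
 27  1110010→1 (0)
 28  1100100→1 (0)
 29  1001000→1 (1)
 30  0010001→0 (0)
 31  0100010→0 (1)
 32  1000101→1 (1)
 33  0001011→0 (0)
 34  0010110→0 (0)
 35  0101100→0 (1)
 36  1011001→1 (1)
 37  0110011→0 (1)
 38  1100111→1 (0)
 39  1001110→1 (1)
 40  0011101→0 (0)
 41  0111010→0 (1)
 42  1110101→1 (0)
 43  1101010→1 (0)
 44  1010100→1 (1)
 45  0101001→0 (1)
 46  1010011→1 (1)
 47  0100111→0 (1)
 48  1001111→1 (1)
 49  0011111→0 (0)
 50  0111110→0 (1)
 51  1111101→1 (0)
 52  1111010→1 (0)
 53  1110100→1 (0)
 54  1101000→1 (0)
 55  1010000→1 (1)
 56  0100001→0 (1)
 57  1000011→1 (1)
 58  0000111→0 (0)
 59  0001110→0 (0)
 60  0011100→0 (0)
 61  0111000→0 (1)
 62  1110001→1 (0)
 63  1100010→1 (0)
 64  1000100→1 (1)
 65  0001001→0 (0)
 66  0010010→0 (0)
 67  0100100→0 (1)
 68  1001001→1 (1)
 69  0010011→0 (0)
 70  0100110→0 (1)
 71  1001101→1 (1)
 72  0011011→0 (0)
 73  0110110→0 (1)
 74  1101101→1 (0)
 75  1011010→1 (1)
 76  0110101→0 (1)
 77  1101011→1 (0)
 78  1010110→1 (1)
 79  0101101→0 (1)
 80  1011011→1 (1)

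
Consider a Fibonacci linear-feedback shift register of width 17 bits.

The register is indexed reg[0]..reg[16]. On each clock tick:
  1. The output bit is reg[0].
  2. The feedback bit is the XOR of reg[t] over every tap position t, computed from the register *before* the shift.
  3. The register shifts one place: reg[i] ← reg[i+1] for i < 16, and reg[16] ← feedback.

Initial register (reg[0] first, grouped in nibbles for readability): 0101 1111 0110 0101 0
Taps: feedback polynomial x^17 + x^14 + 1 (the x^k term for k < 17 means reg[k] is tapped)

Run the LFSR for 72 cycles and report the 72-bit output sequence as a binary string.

010111110110010100001110011111010010001101010100000100111101000000001000

tick  register→output (feedback)
  0  01011111011001010→0 (0)
  1  10111110110010100→1 (0)
  2  01111101100101000→0 (0)
  3  11111011001010000→1 (1)
  4  11110110010100001→1 (1)
  5  11101100101000011→1 (1)
  6  11011001010000111→1 (0)
  7  10110010100001110→1 (0)
  8  01100101000011100→0 (1)
  9  11001010000111001→1 (1)
 10  10010100001110011→1 (1)
 11  00101000011100111→0 (1)
 12  01010000111001111→0 (1)
 13  10100001110011111→1 (0)
 14  01000011100111110→0 (1)
 15  10000111001111101→1 (0)
 16  00001110011111010→0 (0)
 17  00011100111110100→0 (1)
 18  00111001111101001→0 (0)
 19  01110011111010010→0 (0)
 20  11100111110100100→1 (0)
 21  11001111101001000→1 (1)
 22  10011111010010001→1 (1)
 23  00111110100100011→0 (0)
 24  01111101001000110→0 (1)
 25  11111010010001101→1 (0)
 26  11110100100011010→1 (1)
 27  11101001000110101→1 (0)
 28  11010010001101010→1 (1)
 29  10100100011010101→1 (0)
 30  01001000110101010→0 (0)
 31  10010001101010100→1 (0)
 32  00100011010101000→0 (0)
 33  01000110101010000→0 (0)
 34  10001101010100000→1 (1)
 35  00011010101000001→0 (0)
 36  00110101010000010→0 (0)
 37  01101010100000100→0 (1)
 38  11010101000001001→1 (1)
 39  10101010000010011→1 (1)
 40  01010100000100111→0 (1)
 41  10101000001001111→1 (0)
 42  01010000010011110→0 (1)
 43  10100000100111101→1 (0)
 44  01000001001111010→0 (0)
 45  10000010011110100→1 (0)
 46  00000100111101000→0 (0)
 47  00001001111010000→0 (0)
 48  00010011110100000→0 (0)
 49  00100111101000000→0 (0)
 50  01001111010000000→0 (0)
 51  10011110100000000→1 (1)
 52  00111101000000001→0 (0)
 53  01111010000000010→0 (0)
 54  11110100000000100→1 (0)
 55  11101000000001000→1 (1)
 56  11010000000010001→1 (1)
 57  10100000000100011→1 (1)
 58  01000000001000111→0 (1)
 59  10000000010001111→1 (0)
 60  00000000100011110→0 (1)
 61  00000001000111101→0 (1)
 62  00000010001111011→0 (0)
 63  00000100011110110→0 (1)
 64  00001000111101101→0 (1)
 65  00010001111011011→0 (0)
 66  00100011110110110→0 (1)
 67  01000111101101101→0 (1)
 68  10001111011011011→1 (1)
 69  00011110110110111→0 (1)
 70  00111101101101111→0 (1)
 71  01111011011011111→0 (1)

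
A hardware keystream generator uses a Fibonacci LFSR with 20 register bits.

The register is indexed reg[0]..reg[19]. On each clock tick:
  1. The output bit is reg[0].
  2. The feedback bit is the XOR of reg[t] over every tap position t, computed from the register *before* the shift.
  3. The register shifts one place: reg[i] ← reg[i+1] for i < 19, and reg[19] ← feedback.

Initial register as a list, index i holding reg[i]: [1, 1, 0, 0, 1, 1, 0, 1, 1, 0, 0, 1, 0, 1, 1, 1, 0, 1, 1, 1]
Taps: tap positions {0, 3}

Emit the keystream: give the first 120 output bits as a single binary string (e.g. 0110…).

110011011001011101111010000100101100101010101000010010011111111010100000011000001011101000110110010101101011100001001110

step | reg (before) | out | fb
   0 | 11001101100101110111 | 1 | 1
   1 | 10011011001011101111 | 1 | 0
   2 | 00110110010111011110 | 0 | 1
   3 | 01101100101110111101 | 0 | 0
   4 | 11011001011101111010 | 1 | 0
   5 | 10110010111011110100 | 1 | 0
   6 | 01100101110111101000 | 0 | 0
   7 | 11001011101111010000 | 1 | 1
   8 | 10010111011110100001 | 1 | 0
   9 | 00101110111101000010 | 0 | 0
  10 | 01011101111010000100 | 0 | 1
  11 | 10111011110100001001 | 1 | 0
  12 | 01110111101000010010 | 0 | 1
  13 | 11101111010000100101 | 1 | 1
  14 | 11011110100001001011 | 1 | 0
  15 | 10111101000010010110 | 1 | 0
  16 | 01111010000100101100 | 0 | 1
  17 | 11110100001001011001 | 1 | 0
  18 | 11101000010010110010 | 1 | 1
  19 | 11010000100101100101 | 1 | 0
  20 | 10100001001011001010 | 1 | 1
  21 | 01000010010110010101 | 0 | 0
  22 | 10000100101100101010 | 1 | 1
  23 | 00001001011001010101 | 0 | 0
  24 | 00010010110010101010 | 0 | 1
  25 | 00100101100101010101 | 0 | 0
  26 | 01001011001010101010 | 0 | 0
  27 | 10010110010101010100 | 1 | 0
  28 | 00101100101010101000 | 0 | 0
  29 | 01011001010101010000 | 0 | 1
  30 | 10110010101010100001 | 1 | 0
  31 | 01100101010101000010 | 0 | 0
  32 | 11001010101010000100 | 1 | 1
  33 | 10010101010100001001 | 1 | 0
  34 | 00101010101000010010 | 0 | 0
  35 | 01010101010000100100 | 0 | 1
  36 | 10101010100001001001 | 1 | 1
  37 | 01010101000010010011 | 0 | 1
  38 | 10101010000100100111 | 1 | 1
  39 | 01010100001001001111 | 0 | 1
  40 | 10101000010010011111 | 1 | 1
  41 | 01010000100100111111 | 0 | 1
  42 | 10100001001001111111 | 1 | 1
  43 | 01000010010011111111 | 0 | 0
  44 | 10000100100111111110 | 1 | 1
  45 | 00001001001111111101 | 0 | 0
  46 | 00010010011111111010 | 0 | 1
  47 | 00100100111111110101 | 0 | 0
  48 | 01001001111111101010 | 0 | 0
  49 | 10010011111111010100 | 1 | 0
  50 | 00100111111110101000 | 0 | 0
  51 | 01001111111101010000 | 0 | 0
  52 | 10011111111010100000 | 1 | 0
  53 | 00111111110101000000 | 0 | 1
  54 | 01111111101010000001 | 0 | 1
  55 | 11111111010100000011 | 1 | 0
  56 | 11111110101000000110 | 1 | 0
  57 | 11111101010000001100 | 1 | 0
  58 | 11111010100000011000 | 1 | 0
  59 | 11110101000000110000 | 1 | 0
  60 | 11101010000001100000 | 1 | 1
  61 | 11010100000011000001 | 1 | 0
  62 | 10101000000110000010 | 1 | 1
  63 | 01010000001100000101 | 0 | 1
  64 | 10100000011000001011 | 1 | 1
  65 | 01000000110000010111 | 0 | 0
  66 | 10000001100000101110 | 1 | 1
  67 | 00000011000001011101 | 0 | 0
  68 | 00000110000010111010 | 0 | 0
  69 | 00001100000101110100 | 0 | 0
  70 | 00011000001011101000 | 0 | 1
  71 | 00110000010111010001 | 0 | 1
  72 | 01100000101110100011 | 0 | 0
  73 | 11000001011101000110 | 1 | 1
  74 | 10000010111010001101 | 1 | 1
  75 | 00000101110100011011 | 0 | 0
  76 | 00001011101000110110 | 0 | 0
  77 | 00010111010001101100 | 0 | 1
  78 | 00101110100011011001 | 0 | 0
  79 | 01011101000110110010 | 0 | 1
  80 | 10111010001101100101 | 1 | 0
  81 | 01110100011011001010 | 0 | 1
  82 | 11101000110110010101 | 1 | 1
  83 | 11010001101100101011 | 1 | 0
  84 | 10100011011001010110 | 1 | 1
  85 | 01000110110010101101 | 0 | 0
  86 | 10001101100101011010 | 1 | 1
  87 | 00011011001010110101 | 0 | 1
  88 | 00110110010101101011 | 0 | 1
  89 | 01101100101011010111 | 0 | 0
  90 | 11011001010110101110 | 1 | 0
  91 | 10110010101101011100 | 1 | 0
  92 | 01100101011010111000 | 0 | 0
  93 | 11001010110101110000 | 1 | 1
  94 | 10010101101011100001 | 1 | 0
  95 | 00101011010111000010 | 0 | 0
  96 | 01010110101110000100 | 0 | 1
  97 | 10101101011100001001 | 1 | 1
  98 | 01011010111000010011 | 0 | 1
  99 | 10110101110000100111 | 1 | 0
 100 | 01101011100001001110 | 0 | 0
 101 | 11010111000010011100 | 1 | 0
 102 | 10101110000100111000 | 1 | 1
 103 | 01011100001001110001 | 0 | 1
 104 | 10111000010011100011 | 1 | 0
 105 | 01110000100111000110 | 0 | 1
 106 | 11100001001110001101 | 1 | 1
 107 | 11000010011100011011 | 1 | 1
 108 | 10000100111000110111 | 1 | 1
 109 | 00001001110001101111 | 0 | 0
 110 | 00010011100011011110 | 0 | 1
 111 | 00100111000110111101 | 0 | 0
 112 | 01001110001101111010 | 0 | 0
 113 | 10011100011011110100 | 1 | 0
 114 | 00111000110111101000 | 0 | 1
 115 | 01110001101111010001 | 0 | 1
 116 | 11100011011110100011 | 1 | 1
 117 | 11000110111101000111 | 1 | 1
 118 | 10001101111010001111 | 1 | 1
 119 | 00011011110100011111 | 0 | 1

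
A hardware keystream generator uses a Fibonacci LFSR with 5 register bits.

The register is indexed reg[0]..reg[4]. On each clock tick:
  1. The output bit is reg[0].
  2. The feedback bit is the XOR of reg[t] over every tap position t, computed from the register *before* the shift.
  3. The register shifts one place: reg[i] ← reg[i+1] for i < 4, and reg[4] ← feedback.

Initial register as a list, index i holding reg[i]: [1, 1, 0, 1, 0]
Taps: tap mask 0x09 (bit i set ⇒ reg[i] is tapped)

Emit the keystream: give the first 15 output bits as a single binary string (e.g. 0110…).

step | reg (before) | out | fb
   0 | 11010 | 1 | 0
   1 | 10100 | 1 | 1
   2 | 01001 | 0 | 0
   3 | 10010 | 1 | 0
   4 | 00100 | 0 | 0
   5 | 01000 | 0 | 0
   6 | 10000 | 1 | 1
   7 | 00001 | 0 | 0
   8 | 00010 | 0 | 1
   9 | 00101 | 0 | 0
  10 | 01010 | 0 | 1
  11 | 10101 | 1 | 1
  12 | 01011 | 0 | 1
  13 | 10111 | 1 | 0
  14 | 01110 | 0 | 1

110100100001010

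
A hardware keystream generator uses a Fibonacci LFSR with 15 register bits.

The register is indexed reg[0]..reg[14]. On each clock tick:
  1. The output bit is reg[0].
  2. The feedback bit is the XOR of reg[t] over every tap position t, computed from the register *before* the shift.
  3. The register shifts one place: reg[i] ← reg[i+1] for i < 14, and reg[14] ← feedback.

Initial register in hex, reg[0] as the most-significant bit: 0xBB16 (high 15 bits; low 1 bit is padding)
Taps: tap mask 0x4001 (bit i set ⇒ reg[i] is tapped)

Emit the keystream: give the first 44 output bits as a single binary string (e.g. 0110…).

10111011000101100101101111001000110110101110

step | reg (before) | out | fb
   0 | 101110110001011 | 1 | 0
   1 | 011101100010110 | 0 | 0
   2 | 111011000101100 | 1 | 1
   3 | 110110001011001 | 1 | 0
   4 | 101100010110010 | 1 | 1
   5 | 011000101100101 | 0 | 1
   6 | 110001011001011 | 1 | 0
   7 | 100010110010110 | 1 | 1
   8 | 000101100101101 | 0 | 1
   9 | 001011001011011 | 0 | 1
  10 | 010110010110111 | 0 | 1
  11 | 101100101101111 | 1 | 0
  12 | 011001011011110 | 0 | 0
  13 | 110010110111100 | 1 | 1
  14 | 100101101111001 | 1 | 0
  15 | 001011011110010 | 0 | 0
  16 | 010110111100100 | 0 | 0
  17 | 101101111001000 | 1 | 1
  18 | 011011110010001 | 0 | 1
  19 | 110111100100011 | 1 | 0
  20 | 101111001000110 | 1 | 1
  21 | 011110010001101 | 0 | 1
  22 | 111100100011011 | 1 | 0
  23 | 111001000110110 | 1 | 1
  24 | 110010001101101 | 1 | 0
  25 | 100100011011010 | 1 | 1
  26 | 001000110110101 | 0 | 1
  27 | 010001101101011 | 0 | 1
  28 | 100011011010111 | 1 | 0
  29 | 000110110101110 | 0 | 0
  30 | 001101101011100 | 0 | 0
  31 | 011011010111000 | 0 | 0
  32 | 110110101110000 | 1 | 1
  33 | 101101011100001 | 1 | 0
  34 | 011010111000010 | 0 | 0
  35 | 110101110000100 | 1 | 1
  36 | 101011100001001 | 1 | 0
  37 | 010111000010010 | 0 | 0
  38 | 101110000100100 | 1 | 1
  39 | 011100001001001 | 0 | 1
  40 | 111000010010011 | 1 | 0
  41 | 110000100100110 | 1 | 1
  42 | 100001001001101 | 1 | 0
  43 | 000010010011010 | 0 | 0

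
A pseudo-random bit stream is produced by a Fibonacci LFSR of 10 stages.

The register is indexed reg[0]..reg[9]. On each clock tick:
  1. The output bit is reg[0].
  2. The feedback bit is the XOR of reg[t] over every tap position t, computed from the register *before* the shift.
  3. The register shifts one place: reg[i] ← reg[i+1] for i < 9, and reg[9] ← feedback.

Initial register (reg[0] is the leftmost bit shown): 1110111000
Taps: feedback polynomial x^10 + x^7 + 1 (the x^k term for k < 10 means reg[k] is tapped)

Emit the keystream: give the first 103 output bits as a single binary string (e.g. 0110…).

step | reg (before) | out | fb
   0 | 1110111000 | 1 | 1
   1 | 1101110001 | 1 | 1
   2 | 1011100011 | 1 | 1
   3 | 0111000111 | 0 | 1
   4 | 1110001111 | 1 | 0
   5 | 1100011110 | 1 | 0
   6 | 1000111100 | 1 | 0
   7 | 0001111000 | 0 | 0
   8 | 0011110000 | 0 | 0
   9 | 0111100000 | 0 | 0
  10 | 1111000000 | 1 | 1
  11 | 1110000001 | 1 | 1
  12 | 1100000011 | 1 | 1
  13 | 1000000111 | 1 | 0
  14 | 0000001110 | 0 | 1
  15 | 0000011101 | 0 | 1
  16 | 0000111011 | 0 | 0
  17 | 0001110110 | 0 | 1
  18 | 0011101101 | 0 | 1
  19 | 0111011011 | 0 | 0
  20 | 1110110110 | 1 | 0
  21 | 1101101100 | 1 | 0
  22 | 1011011000 | 1 | 1
  23 | 0110110001 | 0 | 0
  24 | 1101100010 | 1 | 1
  25 | 1011000101 | 1 | 0
  26 | 0110001010 | 0 | 0
  27 | 1100010100 | 1 | 0
  28 | 1000101000 | 1 | 1
  29 | 0001010001 | 0 | 0
  30 | 0010100010 | 0 | 0
  31 | 0101000100 | 0 | 1
  32 | 1010001001 | 1 | 1
  33 | 0100010011 | 0 | 0
  34 | 1000100110 | 1 | 0
  35 | 0001001100 | 0 | 1
  36 | 0010011001 | 0 | 0
  37 | 0100110010 | 0 | 0
  38 | 1001100100 | 1 | 0
  39 | 0011001000 | 0 | 0
  40 | 0110010000 | 0 | 0
  41 | 1100100000 | 1 | 1
  42 | 1001000001 | 1 | 1
  43 | 0010000011 | 0 | 0
  44 | 0100000110 | 0 | 1
  45 | 1000001101 | 1 | 0
  46 | 0000011010 | 0 | 0
  47 | 0000110100 | 0 | 1
  48 | 0001101001 | 0 | 0
  49 | 0011010010 | 0 | 0
  50 | 0110100100 | 0 | 1
  51 | 1101001001 | 1 | 1
  52 | 1010010011 | 1 | 1
  53 | 0100100111 | 0 | 1
  54 | 1001001111 | 1 | 0
  55 | 0010011110 | 0 | 1
  56 | 0100111101 | 0 | 1
  57 | 1001111011 | 1 | 1
  58 | 0011110111 | 0 | 1
  59 | 0111101111 | 0 | 1
  60 | 1111011111 | 1 | 0
  61 | 1110111110 | 1 | 0
  62 | 1101111100 | 1 | 0
  63 | 1011111000 | 1 | 1
  64 | 0111110001 | 0 | 0
  65 | 1111100010 | 1 | 1
  66 | 1111000101 | 1 | 0
  67 | 1110001010 | 1 | 1
  68 | 1100010101 | 1 | 0
  69 | 1000101010 | 1 | 1
  70 | 0001010101 | 0 | 1
  71 | 0010101011 | 0 | 0
  72 | 0101010110 | 0 | 1
  73 | 1010101101 | 1 | 0
  74 | 0101011010 | 0 | 0
  75 | 1010110100 | 1 | 0
  76 | 0101101000 | 0 | 0
  77 | 1011010000 | 1 | 1
  78 | 0110100001 | 0 | 0
  79 | 1101000010 | 1 | 1
  80 | 1010000101 | 1 | 0
  81 | 0100001010 | 0 | 0
  82 | 1000010100 | 1 | 0
  83 | 0000101000 | 0 | 0
  84 | 0001010000 | 0 | 0
  85 | 0010100000 | 0 | 0
  86 | 0101000000 | 0 | 0
  87 | 1010000000 | 1 | 1
  88 | 0100000001 | 0 | 0
  89 | 1000000010 | 1 | 1
  90 | 0000000101 | 0 | 1
  91 | 0000001011 | 0 | 0
  92 | 0000010110 | 0 | 1
  93 | 0000101101 | 0 | 1
  94 | 0001011011 | 0 | 0
  95 | 0010110110 | 0 | 1
  96 | 0101101101 | 0 | 1
  97 | 1011011011 | 1 | 1
  98 | 0110110111 | 0 | 1
  99 | 1101101111 | 1 | 0
 100 | 1011011110 | 1 | 0
 101 | 0110111100 | 0 | 1
 102 | 1101111001 | 1 | 1

1110111000111100000011101101100010100010011001000001101001001111011111000101010110100001010000000101101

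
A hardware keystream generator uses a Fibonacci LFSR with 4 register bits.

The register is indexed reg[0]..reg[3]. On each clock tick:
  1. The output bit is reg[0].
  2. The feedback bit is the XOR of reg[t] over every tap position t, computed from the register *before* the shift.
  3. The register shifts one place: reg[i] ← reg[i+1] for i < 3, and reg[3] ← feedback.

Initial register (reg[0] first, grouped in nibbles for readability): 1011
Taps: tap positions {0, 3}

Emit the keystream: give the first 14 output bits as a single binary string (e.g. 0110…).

10110010001111

tick  register→output (feedback)
  0  1011→1 (0)
  1  0110→0 (0)
  2  1100→1 (1)
  3  1001→1 (0)
  4  0010→0 (0)
  5  0100→0 (0)
  6  1000→1 (1)
  7  0001→0 (1)
  8  0011→0 (1)
  9  0111→0 (1)
 10  1111→1 (0)
 11  1110→1 (1)
 12  1101→1 (0)
 13  1010→1 (1)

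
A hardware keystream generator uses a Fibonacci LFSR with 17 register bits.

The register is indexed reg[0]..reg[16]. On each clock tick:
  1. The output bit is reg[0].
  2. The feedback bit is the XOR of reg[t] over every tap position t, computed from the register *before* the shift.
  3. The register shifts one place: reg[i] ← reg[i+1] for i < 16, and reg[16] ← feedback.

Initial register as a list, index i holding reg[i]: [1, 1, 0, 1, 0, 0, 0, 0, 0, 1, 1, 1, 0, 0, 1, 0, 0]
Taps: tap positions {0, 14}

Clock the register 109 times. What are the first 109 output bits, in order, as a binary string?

1101000001110010001011011000100000010100010011011011110110010100010101000100001001100110111111101110111010101

tick  register→output (feedback)
  0  11010000011100100→1 (0)
  1  10100000111001000→1 (1)
  2  01000001110010001→0 (0)
  3  10000011100100010→1 (1)
  4  00000111001000101→0 (1)
  5  00001110010001011→0 (0)
  6  00011100100010110→0 (1)
  7  00111001000101101→0 (1)
  8  01110010001011011→0 (0)
  9  11100100010110110→1 (0)
 10  11001000101101100→1 (0)
 11  10010001011011000→1 (1)
 12  00100010110110001→0 (0)
 13  01000101101100010→0 (0)
 14  10001011011000100→1 (0)
 15  00010110110001000→0 (0)
 16  00101101100010000→0 (0)
 17  01011011000100000→0 (0)
 18  10110110001000000→1 (1)
 19  01101100010000001→0 (0)
 20  11011000100000010→1 (1)
 21  10110001000000101→1 (0)
 22  01100010000001010→0 (0)
 23  11000100000010100→1 (0)
 24  10001000000101000→1 (1)
 25  00010000001010001→0 (0)
 26  00100000010100010→0 (0)
 27  01000000101000100→0 (1)
 28  10000001010001001→1 (1)
 29  00000010100010011→0 (0)
 30  00000101000100110→0 (1)
 31  00001010001001101→0 (1)
 32  00010100010011011→0 (0)
 33  00101000100110110→0 (1)
 34  01010001001101101→0 (1)
 35  10100010011011011→1 (1)
 36  01000100110110111→0 (1)
 37  10001001101101111→1 (0)
 38  00010011011011110→0 (1)
 39  00100110110111101→0 (1)
 40  01001101101111011→0 (0)
 41  10011011011110110→1 (0)
 42  00110110111101100→0 (1)
 43  01101101111011001→0 (0)
 44  11011011110110010→1 (1)
 45  10110111101100101→1 (0)
 46  01101111011001010→0 (0)
 47  11011110110010100→1 (0)
 48  10111101100101000→1 (1)
 49  01111011001010001→0 (0)
 50  11110110010100010→1 (1)
 51  11101100101000101→1 (0)
 52  11011001010001010→1 (1)
 53  10110010100010101→1 (0)
 54  01100101000101010→0 (0)
 55  11001010001010100→1 (0)
 56  10010100010101000→1 (1)
 57  00101000101010001→0 (0)
 58  01010001010100010→0 (0)
 59  10100010101000100→1 (0)
 60  01000101010001000→0 (0)
 61  10001010100010000→1 (1)
 62  00010101000100001→0 (0)
 63  00101010001000010→0 (0)
 64  01010100010000100→0 (1)
 65  10101000100001001→1 (1)
 66  01010001000010011→0 (0)
 67  10100010000100110→1 (0)
 68  01000100001001100→0 (1)
 69  10001000010011001→1 (1)
 70  00010000100110011→0 (0)
 71  00100001001100110→0 (1)
 72  01000010011001101→0 (1)
 73  10000100110011011→1 (1)
 74  00001001100110111→0 (1)
 75  00010011001101111→0 (1)
 76  00100110011011111→0 (1)
 77  01001100110111111→0 (1)
 78  10011001101111111→1 (0)
 79  00110011011111110→0 (1)
 80  01100110111111101→0 (1)
 81  11001101111111011→1 (1)
 82  10011011111110111→1 (0)
 83  00110111111101110→0 (1)
 84  01101111111011101→0 (1)
 85  11011111110111011→1 (1)
 86  10111111101110111→1 (0)
 87  01111111011101110→0 (1)
 88  11111110111011101→1 (0)
 89  11111101110111010→1 (1)
 90  11111011101110101→1 (0)
 91  11110111011101010→1 (1)
 92  11101110111010101→1 (0)
 93  11011101110101010→1 (1)
 94  10111011101010101→1 (0)
 95  01110111010101010→0 (0)
 96  11101110101010100→1 (0)
 97  11011101010101000→1 (1)
 98  10111010101010001→1 (1)
 99  01110101010100011→0 (0)
100  11101010101000110→1 (0)
101  11010101010001100→1 (0)
102  10101010100011000→1 (1)
103  01010101000110001→0 (0)
104  10101010001100010→1 (1)
105  01010100011000101→0 (1)
106  10101000110001011→1 (1)
107  01010001100010111→0 (1)
108  10100011000101111→1 (0)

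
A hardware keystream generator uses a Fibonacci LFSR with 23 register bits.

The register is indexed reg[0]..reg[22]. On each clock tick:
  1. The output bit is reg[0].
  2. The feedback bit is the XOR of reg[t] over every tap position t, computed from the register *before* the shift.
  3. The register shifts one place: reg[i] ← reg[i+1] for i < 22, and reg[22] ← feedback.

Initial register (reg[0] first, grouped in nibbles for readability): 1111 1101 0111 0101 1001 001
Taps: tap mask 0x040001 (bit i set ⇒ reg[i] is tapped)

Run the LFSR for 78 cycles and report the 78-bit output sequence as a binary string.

tick  register→output (feedback)
  0  11111101011101011001001→1 (1)
  1  11111010111010110010011→1 (0)
  2  11110101110101100100110→1 (1)
  3  11101011101011001001101→1 (1)
  4  11010111010110010011011→1 (0)
  5  10101110101100100110110→1 (0)
  6  01011101011001001101100→0 (0)
  7  10111010110010011011000→1 (0)
  8  01110101100100110110000→0 (1)
  9  11101011001001101100001→1 (1)
 10  11010110010011011000011→1 (1)
 11  10101100100110110000111→1 (1)
 12  01011001001101100001111→0 (0)
 13  10110010011011000011110→1 (0)
 14  01100100110110000111100→0 (1)
 15  11001001101100001111001→1 (0)
 16  10010011011000011110010→1 (0)
 17  00100110110000111100100→0 (0)
 18  01001101100001111001000→0 (0)
 19  10011011000011110010000→1 (0)
 20  00110110000111100100000→0 (0)
 21  01101100001111001000000→0 (0)
 22  11011000011110010000000→1 (1)
 23  10110000111100100000001→1 (1)
 24  01100001111001000000011→0 (0)
 25  11000011110010000000110→1 (1)
 26  10000111100100000001101→1 (1)
 27  00001111001000000011011→0 (1)
 28  00011110010000000110111→0 (1)
 29  00111100100000001101111→0 (0)
 30  01111001000000011011110→0 (1)
 31  11110010000000110111101→1 (0)
 32  11100100000001101111010→1 (0)
 33  11001000000011011110100→1 (0)
 34  10010000000110111101000→1 (1)
 35  00100000001101111010001→0 (1)
 36  01000000011011110100011→0 (0)
 37  10000000110111101000110→1 (1)
 38  00000001101111010001101→0 (0)
 39  00000011011110100011010→0 (1)
 40  00000110111101000110101→0 (1)
 41  00001101111010001101011→0 (0)
 42  00011011110100011010110→0 (1)
 43  00110111101000110101101→0 (0)
 44  01101111010001101011010→0 (1)
 45  11011110100011010110101→1 (0)
 46  10111101000110101101010→1 (1)
 47  01111010001101011010101→0 (1)
 48  11110100011010110101011→1 (1)
 49  11101000110101101010111→1 (0)
 50  11010001101011010101110→1 (1)
 51  10100011010110101011101→1 (0)
 52  01000110101101010111010→0 (1)
 53  10001101011010101110101→1 (0)
 54  00011010110101011101010→0 (0)
 55  00110101101010111010100→0 (1)
 56  01101011010101110101001→0 (0)
 57  11010110101011101010010→1 (0)
 58  10101101010111010100100→1 (1)
 59  01011010101110101001001→0 (0)
 60  10110101011101010010010→1 (0)
 61  01101010111010100100100→0 (0)
 62  11010101110101001001000→1 (1)
 63  10101011101010010010001→1 (0)
 64  01010111010100100100010→0 (0)
 65  10101110101001001000100→1 (1)
 66  01011101010010010001001→0 (0)
 67  10111010100100100010010→1 (0)
 68  01110101001001000100100→0 (0)
 69  11101010010010001001000→1 (1)
 70  11010100100100010010001→1 (0)
 71  10101001001000100100010→1 (1)
 72  01010010010001001000101→0 (0)
 73  10100100100010010001010→1 (1)
 74  01001001000100100010101→0 (1)
 75  10010010001001000101011→1 (1)
 76  00100100010010001010111→0 (1)
 77  01001000100100010101111→0 (0)

111111010111010110010011011000011110010000000110111101000110101101010111010100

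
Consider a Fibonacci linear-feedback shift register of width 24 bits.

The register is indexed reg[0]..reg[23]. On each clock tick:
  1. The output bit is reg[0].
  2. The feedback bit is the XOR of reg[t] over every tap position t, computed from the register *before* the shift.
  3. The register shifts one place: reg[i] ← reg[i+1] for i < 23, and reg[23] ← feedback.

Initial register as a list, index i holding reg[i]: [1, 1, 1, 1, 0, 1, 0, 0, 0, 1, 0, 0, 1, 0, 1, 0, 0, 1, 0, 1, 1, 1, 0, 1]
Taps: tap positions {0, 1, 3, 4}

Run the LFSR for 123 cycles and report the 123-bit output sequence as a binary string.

111101000100101001011101111110100010100111010110011111011010100110101110101100010010110101101101010010001100101000001001000

k : reg_k → out_k, fb_k
0: 111101000100101001011101 → 1, fb=1
1: 111010001001010010111011 → 1, fb=1
2: 110100010010100101110111 → 1, fb=1
3: 101000100101001011101111 → 1, fb=1
4: 010001001010010111011111 → 0, fb=1
5: 100010010100101110111111 → 1, fb=0
6: 000100101001011101111110 → 0, fb=1
7: 001001010010111011111101 → 0, fb=0
8: 010010100101110111111010 → 0, fb=0
9: 100101001011101111110100 → 1, fb=0
10: 001010010111011111101000 → 0, fb=1
11: 010100101110111111010001 → 0, fb=0
12: 101001011101111110100010 → 1, fb=1
13: 010010111011111101000101 → 0, fb=0
14: 100101110111111010001010 → 1, fb=0
15: 001011101111110100010100 → 0, fb=1
16: 010111011111101000101001 → 0, fb=1
17: 101110111111010001010011 → 1, fb=1
18: 011101111110100010100111 → 0, fb=0
19: 111011111101000101001110 → 1, fb=1
20: 110111111010001010011101 → 1, fb=0
21: 101111110100010100111010 → 1, fb=1
22: 011111101000101001110101 → 0, fb=1
23: 111111010001010011101011 → 1, fb=0
24: 111110100010100111010110 → 1, fb=0
25: 111101000101001110101100 → 1, fb=1
26: 111010001010011101011001 → 1, fb=1
27: 110100010100111010110011 → 1, fb=1
28: 101000101001110101100111 → 1, fb=1
29: 010001010011101011001111 → 0, fb=1
30: 100010100111010110011111 → 1, fb=0
31: 000101001110101100111110 → 0, fb=1
32: 001010011101011001111101 → 0, fb=1
33: 010100111010110011111011 → 0, fb=0
34: 101001110101100111110110 → 1, fb=1
35: 010011101011001111101101 → 0, fb=0
36: 100111010110011111011010 → 1, fb=1
37: 001110101100111110110101 → 0, fb=0
38: 011101011001111101101010 → 0, fb=0
39: 111010110011111011010100 → 1, fb=1
40: 110101100111110110101001 → 1, fb=1
41: 101011001111101101010011 → 1, fb=0
42: 010110011111011010100110 → 0, fb=1
43: 101100111110110101001101 → 1, fb=0
44: 011001111101101010011010 → 0, fb=1
45: 110011111011010100110101 → 1, fb=1
46: 100111110110101001101011 → 1, fb=1
47: 001111101101010011010111 → 0, fb=0
48: 011111011010100110101110 → 0, fb=1
49: 111110110101001101011101 → 1, fb=0
50: 111101101010011010111010 → 1, fb=1
51: 111011010100110101110101 → 1, fb=1
52: 110110101001101011101011 → 1, fb=0
53: 101101010011010111010110 → 1, fb=0
54: 011010100110101110101100 → 0, fb=0
55: 110101001101011101011000 → 1, fb=1
56: 101010011010111010110001 → 1, fb=0
57: 010100110101110101100010 → 0, fb=0
58: 101001101011101011000100 → 1, fb=1
59: 010011010111010110001001 → 0, fb=0
60: 100110101110101100010010 → 1, fb=1
61: 001101011101011000100101 → 0, fb=1
62: 011010111010110001001011 → 0, fb=0
63: 110101110101100010010110 → 1, fb=1
64: 101011101011000100101101 → 1, fb=0
65: 010111010110001001011010 → 0, fb=1
66: 101110101100010010110101 → 1, fb=1
67: 011101011000100101101011 → 0, fb=0
68: 111010110001001011010110 → 1, fb=1
69: 110101100010010110101101 → 1, fb=1
70: 101011000100101101011011 → 1, fb=0
71: 010110001001011010110110 → 0, fb=1
72: 101100010010110101101101 → 1, fb=0
73: 011000100101101011011010 → 0, fb=1
74: 110001001011010110110101 → 1, fb=0
75: 100010010110101101101010 → 1, fb=0
76: 000100101101011011010100 → 0, fb=1
77: 001001011010110110101001 → 0, fb=0
78: 010010110101101101010010 → 0, fb=0
79: 100101101011011010100100 → 1, fb=0
80: 001011010110110101001000 → 0, fb=1
81: 010110101101101010010001 → 0, fb=1
82: 101101011011010100100011 → 1, fb=0
83: 011010110110101001000110 → 0, fb=0
84: 110101101101010010001100 → 1, fb=1
85: 101011011010100100011001 → 1, fb=0
86: 010110110101001000110010 → 0, fb=1
87: 101101101010010001100101 → 1, fb=0
88: 011011010100100011001010 → 0, fb=0
89: 110110101001000110010100 → 1, fb=0
90: 101101010010001100101000 → 1, fb=0
91: 011010100100011001010000 → 0, fb=0
92: 110101001000110010100000 → 1, fb=1
93: 101010010001100101000001 → 1, fb=0
94: 010100100011001010000010 → 0, fb=0
95: 101001000110010100000100 → 1, fb=1
96: 010010001100101000001001 → 0, fb=0
97: 100100011001010000010010 → 1, fb=0
98: 001000110010100000100100 → 0, fb=0
99: 010001100101000001001000 → 0, fb=1
100: 100011001010000010010001 → 1, fb=0
101: 000110010100000100100010 → 0, fb=0
102: 001100101000001001000100 → 0, fb=1
103: 011001010000010010001001 → 0, fb=1
104: 110010100000100100010011 → 1, fb=1
105: 100101000001001000100111 → 1, fb=0
106: 001010000010010001001110 → 0, fb=1
107: 010100000100100010011101 → 0, fb=0
108: 101000001001000100111010 → 1, fb=1
109: 010000010010001001110101 → 0, fb=1
110: 100000100100010011101011 → 1, fb=1
111: 000001001000100111010111 → 0, fb=0
112: 000010010001001110101110 → 0, fb=1
113: 000100100010011101011101 → 0, fb=1
114: 001001000100111010111011 → 0, fb=0
115: 010010001001110101110110 → 0, fb=0
116: 100100010011101011101100 → 1, fb=0
117: 001000100111010111011000 → 0, fb=0
118: 010001001110101110110000 → 0, fb=1
119: 100010011101011101100001 → 1, fb=0
120: 000100111010111011000010 → 0, fb=1
121: 001001110101110110000101 → 0, fb=0
122: 010011101011101100001010 → 0, fb=0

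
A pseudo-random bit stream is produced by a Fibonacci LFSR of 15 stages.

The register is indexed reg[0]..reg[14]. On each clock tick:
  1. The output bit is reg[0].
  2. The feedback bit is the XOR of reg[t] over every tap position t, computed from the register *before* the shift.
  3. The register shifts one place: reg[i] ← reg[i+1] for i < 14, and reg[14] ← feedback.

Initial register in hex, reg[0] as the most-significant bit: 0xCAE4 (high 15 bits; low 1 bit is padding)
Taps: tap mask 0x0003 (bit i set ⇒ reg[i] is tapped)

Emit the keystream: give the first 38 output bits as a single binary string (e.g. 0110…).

k : reg_k → out_k, fb_k
0: 110010101110010 → 1, fb=0
1: 100101011100100 → 1, fb=1
2: 001010111001001 → 0, fb=0
3: 010101110010010 → 0, fb=1
4: 101011100100101 → 1, fb=1
5: 010111001001011 → 0, fb=1
6: 101110010010111 → 1, fb=1
7: 011100100101111 → 0, fb=1
8: 111001001011111 → 1, fb=0
9: 110010010111110 → 1, fb=0
10: 100100101111100 → 1, fb=1
11: 001001011111001 → 0, fb=0
12: 010010111110010 → 0, fb=1
13: 100101111100101 → 1, fb=1
14: 001011111001011 → 0, fb=0
15: 010111110010110 → 0, fb=1
16: 101111100101101 → 1, fb=1
17: 011111001011011 → 0, fb=1
18: 111110010110111 → 1, fb=0
19: 111100101101110 → 1, fb=0
20: 111001011011100 → 1, fb=0
21: 110010110111000 → 1, fb=0
22: 100101101110000 → 1, fb=1
23: 001011011100001 → 0, fb=0
24: 010110111000010 → 0, fb=1
25: 101101110000101 → 1, fb=1
26: 011011100001011 → 0, fb=1
27: 110111000010111 → 1, fb=0
28: 101110000101110 → 1, fb=1
29: 011100001011101 → 0, fb=1
30: 111000010111011 → 1, fb=0
31: 110000101110110 → 1, fb=0
32: 100001011101100 → 1, fb=1
33: 000010111011001 → 0, fb=0
34: 000101110110010 → 0, fb=0
35: 001011101100100 → 0, fb=0
36: 010111011001000 → 0, fb=1
37: 101110110010001 → 1, fb=1

11001010111001001011111001011011100001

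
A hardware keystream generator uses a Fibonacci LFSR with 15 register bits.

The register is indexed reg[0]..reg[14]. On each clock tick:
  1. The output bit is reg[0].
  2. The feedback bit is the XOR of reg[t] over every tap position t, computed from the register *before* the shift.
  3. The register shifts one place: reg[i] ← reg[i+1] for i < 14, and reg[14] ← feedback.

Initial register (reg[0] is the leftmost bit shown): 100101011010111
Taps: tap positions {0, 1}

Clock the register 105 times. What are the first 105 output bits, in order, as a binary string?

k : reg_k → out_k, fb_k
0: 100101011010111 → 1, fb=1
1: 001010110101111 → 0, fb=0
2: 010101101011110 → 0, fb=1
3: 101011010111101 → 1, fb=1
4: 010110101111011 → 0, fb=1
5: 101101011110111 → 1, fb=1
6: 011010111101111 → 0, fb=1
7: 110101111011111 → 1, fb=0
8: 101011110111110 → 1, fb=1
9: 010111101111101 → 0, fb=1
10: 101111011111011 → 1, fb=1
11: 011110111110111 → 0, fb=1
12: 111101111101111 → 1, fb=0
13: 111011111011110 → 1, fb=0
14: 110111110111100 → 1, fb=0
15: 101111101111000 → 1, fb=1
16: 011111011110001 → 0, fb=1
17: 111110111100011 → 1, fb=0
18: 111101111000110 → 1, fb=0
19: 111011110001100 → 1, fb=0
20: 110111100011000 → 1, fb=0
21: 101111000110000 → 1, fb=1
22: 011110001100001 → 0, fb=1
23: 111100011000011 → 1, fb=0
24: 111000110000110 → 1, fb=0
25: 110001100001100 → 1, fb=0
26: 100011000011000 → 1, fb=1
27: 000110000110001 → 0, fb=0
28: 001100001100010 → 0, fb=0
29: 011000011000100 → 0, fb=1
30: 110000110001001 → 1, fb=0
31: 100001100010010 → 1, fb=1
32: 000011000100101 → 0, fb=0
33: 000110001001010 → 0, fb=0
34: 001100010010100 → 0, fb=0
35: 011000100101000 → 0, fb=1
36: 110001001010001 → 1, fb=0
37: 100010010100010 → 1, fb=1
38: 000100101000101 → 0, fb=0
39: 001001010001010 → 0, fb=0
40: 010010100010100 → 0, fb=1
41: 100101000101001 → 1, fb=1
42: 001010001010011 → 0, fb=0
43: 010100010100110 → 0, fb=1
44: 101000101001101 → 1, fb=1
45: 010001010011011 → 0, fb=1
46: 100010100110111 → 1, fb=1
47: 000101001101111 → 0, fb=0
48: 001010011011110 → 0, fb=0
49: 010100110111100 → 0, fb=1
50: 101001101111001 → 1, fb=1
51: 010011011110011 → 0, fb=1
52: 100110111100111 → 1, fb=1
53: 001101111001111 → 0, fb=0
54: 011011110011110 → 0, fb=1
55: 110111100111101 → 1, fb=0
56: 101111001111010 → 1, fb=1
57: 011110011110101 → 0, fb=1
58: 111100111101011 → 1, fb=0
59: 111001111010110 → 1, fb=0
60: 110011110101100 → 1, fb=0
61: 100111101011000 → 1, fb=1
62: 001111010110001 → 0, fb=0
63: 011110101100010 → 0, fb=1
64: 111101011000101 → 1, fb=0
65: 111010110001010 → 1, fb=0
66: 110101100010100 → 1, fb=0
67: 101011000101000 → 1, fb=1
68: 010110001010001 → 0, fb=1
69: 101100010100011 → 1, fb=1
70: 011000101000111 → 0, fb=1
71: 110001010001111 → 1, fb=0
72: 100010100011110 → 1, fb=1
73: 000101000111101 → 0, fb=0
74: 001010001111010 → 0, fb=0
75: 010100011110100 → 0, fb=1
76: 101000111101001 → 1, fb=1
77: 010001111010011 → 0, fb=1
78: 100011110100111 → 1, fb=1
79: 000111101001111 → 0, fb=0
80: 001111010011110 → 0, fb=0
81: 011110100111100 → 0, fb=1
82: 111101001111001 → 1, fb=0
83: 111010011110010 → 1, fb=0
84: 110100111100100 → 1, fb=0
85: 101001111001000 → 1, fb=1
86: 010011110010001 → 0, fb=1
87: 100111100100011 → 1, fb=1
88: 001111001000111 → 0, fb=0
89: 011110010001110 → 0, fb=1
90: 111100100011101 → 1, fb=0
91: 111001000111010 → 1, fb=0
92: 110010001110100 → 1, fb=0
93: 100100011101000 → 1, fb=1
94: 001000111010001 → 0, fb=0
95: 010001110100010 → 0, fb=1
96: 100011101000101 → 1, fb=1
97: 000111010001011 → 0, fb=0
98: 001110100010110 → 0, fb=0
99: 011101000101100 → 0, fb=1
100: 111010001011001 → 1, fb=0
101: 110100010110010 → 1, fb=0
102: 101000101100100 → 1, fb=1
103: 010001011001001 → 0, fb=1
104: 100010110010011 → 1, fb=1

100101011010111101111101111000110000110001001010001010011011110011110101100010100011110100111100100011101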